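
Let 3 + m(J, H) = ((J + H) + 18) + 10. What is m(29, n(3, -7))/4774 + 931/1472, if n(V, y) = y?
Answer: 2256889/3513664 ≈ 0.64232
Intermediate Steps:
m(J, H) = 25 + H + J (m(J, H) = -3 + (((J + H) + 18) + 10) = -3 + (((H + J) + 18) + 10) = -3 + ((18 + H + J) + 10) = -3 + (28 + H + J) = 25 + H + J)
m(29, n(3, -7))/4774 + 931/1472 = (25 - 7 + 29)/4774 + 931/1472 = 47*(1/4774) + 931*(1/1472) = 47/4774 + 931/1472 = 2256889/3513664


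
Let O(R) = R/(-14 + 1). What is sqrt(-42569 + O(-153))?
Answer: 2*I*sqrt(1798043)/13 ≈ 206.29*I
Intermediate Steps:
O(R) = -R/13 (O(R) = R/(-13) = R*(-1/13) = -R/13)
sqrt(-42569 + O(-153)) = sqrt(-42569 - 1/13*(-153)) = sqrt(-42569 + 153/13) = sqrt(-553244/13) = 2*I*sqrt(1798043)/13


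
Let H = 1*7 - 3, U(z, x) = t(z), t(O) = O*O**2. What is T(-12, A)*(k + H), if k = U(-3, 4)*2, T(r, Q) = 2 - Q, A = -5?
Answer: -350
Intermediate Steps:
t(O) = O**3
U(z, x) = z**3
H = 4 (H = 7 - 3 = 4)
k = -54 (k = (-3)**3*2 = -27*2 = -54)
T(-12, A)*(k + H) = (2 - 1*(-5))*(-54 + 4) = (2 + 5)*(-50) = 7*(-50) = -350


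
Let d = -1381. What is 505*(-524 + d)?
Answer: -962025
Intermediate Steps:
505*(-524 + d) = 505*(-524 - 1381) = 505*(-1905) = -962025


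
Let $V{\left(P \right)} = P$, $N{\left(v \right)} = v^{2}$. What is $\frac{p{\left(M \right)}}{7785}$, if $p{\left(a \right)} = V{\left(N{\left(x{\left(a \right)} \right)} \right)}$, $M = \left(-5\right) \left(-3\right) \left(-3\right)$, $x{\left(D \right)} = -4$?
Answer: $\frac{16}{7785} \approx 0.0020552$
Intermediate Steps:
$M = -45$ ($M = 15 \left(-3\right) = -45$)
$p{\left(a \right)} = 16$ ($p{\left(a \right)} = \left(-4\right)^{2} = 16$)
$\frac{p{\left(M \right)}}{7785} = \frac{16}{7785}$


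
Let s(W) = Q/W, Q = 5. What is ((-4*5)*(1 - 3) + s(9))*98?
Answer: 35770/9 ≈ 3974.4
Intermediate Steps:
s(W) = 5/W
((-4*5)*(1 - 3) + s(9))*98 = ((-4*5)*(1 - 3) + 5/9)*98 = (-20*(-2) + 5*(⅑))*98 = (40 + 5/9)*98 = (365/9)*98 = 35770/9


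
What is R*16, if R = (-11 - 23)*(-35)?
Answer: 19040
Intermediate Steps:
R = 1190 (R = -34*(-35) = 1190)
R*16 = 1190*16 = 19040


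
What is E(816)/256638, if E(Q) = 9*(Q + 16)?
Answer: 1248/42773 ≈ 0.029177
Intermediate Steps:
E(Q) = 144 + 9*Q (E(Q) = 9*(16 + Q) = 144 + 9*Q)
E(816)/256638 = (144 + 9*816)/256638 = (144 + 7344)*(1/256638) = 7488*(1/256638) = 1248/42773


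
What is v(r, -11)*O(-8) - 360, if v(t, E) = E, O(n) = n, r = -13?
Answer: -272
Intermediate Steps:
v(r, -11)*O(-8) - 360 = -11*(-8) - 360 = 88 - 360 = -272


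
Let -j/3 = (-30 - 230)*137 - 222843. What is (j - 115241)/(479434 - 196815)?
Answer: 660148/282619 ≈ 2.3358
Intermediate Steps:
j = 775389 (j = -3*((-30 - 230)*137 - 222843) = -3*(-260*137 - 222843) = -3*(-35620 - 222843) = -3*(-258463) = 775389)
(j - 115241)/(479434 - 196815) = (775389 - 115241)/(479434 - 196815) = 660148/282619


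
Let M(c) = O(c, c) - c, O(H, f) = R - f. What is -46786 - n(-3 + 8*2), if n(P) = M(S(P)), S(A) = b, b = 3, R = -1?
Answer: -46779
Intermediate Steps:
O(H, f) = -1 - f
S(A) = 3
M(c) = -1 - 2*c (M(c) = (-1 - c) - c = -1 - 2*c)
n(P) = -7 (n(P) = -1 - 2*3 = -1 - 6 = -7)
-46786 - n(-3 + 8*2) = -46786 - 1*(-7) = -46786 + 7 = -46779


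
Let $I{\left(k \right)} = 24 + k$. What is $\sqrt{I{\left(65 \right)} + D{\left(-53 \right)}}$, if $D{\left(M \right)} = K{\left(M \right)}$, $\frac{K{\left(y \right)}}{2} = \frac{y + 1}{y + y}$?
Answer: $\frac{\sqrt{252757}}{53} \approx 9.4858$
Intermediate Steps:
$K{\left(y \right)} = \frac{1 + y}{y}$ ($K{\left(y \right)} = 2 \frac{y + 1}{y + y} = 2 \frac{1 + y}{2 y} = \frac{1 + y}{y}$)
$D{\left(M \right)} = \frac{1 + M}{M}$
$\sqrt{I{\left(65 \right)} + D{\left(-53 \right)}} = \sqrt{\left(24 + 65\right) + \frac{1 - 53}{-53}} = \sqrt{89 - - \frac{52}{53}} = \sqrt{89 + \frac{52}{53}} = \sqrt{\frac{4769}{53}} = \frac{\sqrt{252757}}{53}$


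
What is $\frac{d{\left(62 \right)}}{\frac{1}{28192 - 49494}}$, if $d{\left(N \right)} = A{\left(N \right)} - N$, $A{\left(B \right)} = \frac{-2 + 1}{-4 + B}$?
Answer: $\frac{38311647}{29} \approx 1.3211 \cdot 10^{6}$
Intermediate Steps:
$A{\left(B \right)} = - \frac{1}{-4 + B}$
$d{\left(N \right)} = - N - \frac{1}{-4 + N}$ ($d{\left(N \right)} = - \frac{1}{-4 + N} - N = - N - \frac{1}{-4 + N}$)
$\frac{d{\left(62 \right)}}{\frac{1}{28192 - 49494}} = \frac{\frac{1}{-4 + 62} \left(-1 - 62 \left(-4 + 62\right)\right)}{\frac{1}{28192 - 49494}} = \frac{\frac{1}{58} \left(-1 - 62 \cdot 58\right)}{\frac{1}{-21302}} = \frac{\frac{1}{58} \left(-1 - 3596\right)}{- \frac{1}{21302}} = \frac{1}{58} \left(-3597\right) \left(-21302\right) = \left(- \frac{3597}{58}\right) \left(-21302\right) = \frac{38311647}{29}$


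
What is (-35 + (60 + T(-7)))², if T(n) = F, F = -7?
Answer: 324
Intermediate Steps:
T(n) = -7
(-35 + (60 + T(-7)))² = (-35 + (60 - 7))² = (-35 + 53)² = 18² = 324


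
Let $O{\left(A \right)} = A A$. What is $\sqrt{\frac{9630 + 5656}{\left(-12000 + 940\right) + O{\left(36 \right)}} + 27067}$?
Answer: $\frac{\sqrt{645075507782}}{4882} \approx 164.52$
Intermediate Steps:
$O{\left(A \right)} = A^{2}$
$\sqrt{\frac{9630 + 5656}{\left(-12000 + 940\right) + O{\left(36 \right)}} + 27067} = \sqrt{\frac{9630 + 5656}{\left(-12000 + 940\right) + 36^{2}} + 27067} = \sqrt{\frac{15286}{-11060 + 1296} + 27067} = \sqrt{\frac{15286}{-9764} + 27067} = \sqrt{15286 \left(- \frac{1}{9764}\right) + 27067} = \sqrt{- \frac{7643}{4882} + 27067} = \sqrt{\frac{132133451}{4882}} = \frac{\sqrt{645075507782}}{4882}$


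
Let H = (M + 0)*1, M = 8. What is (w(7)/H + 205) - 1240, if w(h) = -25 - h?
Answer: -1039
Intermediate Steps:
H = 8 (H = (8 + 0)*1 = 8*1 = 8)
(w(7)/H + 205) - 1240 = ((-25 - 1*7)/8 + 205) - 1240 = ((-25 - 7)*(⅛) + 205) - 1240 = (-32*⅛ + 205) - 1240 = (-4 + 205) - 1240 = 201 - 1240 = -1039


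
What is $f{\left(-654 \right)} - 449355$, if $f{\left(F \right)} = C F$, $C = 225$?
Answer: $-596505$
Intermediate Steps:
$f{\left(F \right)} = 225 F$
$f{\left(-654 \right)} - 449355 = 225 \left(-654\right) - 449355 = -147150 - 449355 = -596505$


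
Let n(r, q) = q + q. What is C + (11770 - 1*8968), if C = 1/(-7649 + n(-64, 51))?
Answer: 21146693/7547 ≈ 2802.0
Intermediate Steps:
n(r, q) = 2*q
C = -1/7547 (C = 1/(-7649 + 2*51) = 1/(-7649 + 102) = 1/(-7547) = -1/7547 ≈ -0.00013250)
C + (11770 - 1*8968) = -1/7547 + (11770 - 1*8968) = -1/7547 + (11770 - 8968) = -1/7547 + 2802 = 21146693/7547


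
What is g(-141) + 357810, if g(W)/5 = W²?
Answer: 457215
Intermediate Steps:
g(W) = 5*W²
g(-141) + 357810 = 5*(-141)² + 357810 = 5*19881 + 357810 = 99405 + 357810 = 457215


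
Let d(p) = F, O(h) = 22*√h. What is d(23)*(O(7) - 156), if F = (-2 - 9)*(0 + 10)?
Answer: 17160 - 2420*√7 ≈ 10757.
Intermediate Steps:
F = -110 (F = -11*10 = -110)
d(p) = -110
d(23)*(O(7) - 156) = -110*(22*√7 - 156) = -110*(-156 + 22*√7) = 17160 - 2420*√7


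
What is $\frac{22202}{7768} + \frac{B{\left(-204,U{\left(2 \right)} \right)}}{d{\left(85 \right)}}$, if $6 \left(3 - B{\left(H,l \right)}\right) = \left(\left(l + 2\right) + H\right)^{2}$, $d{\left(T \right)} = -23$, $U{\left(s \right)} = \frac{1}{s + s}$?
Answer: $\frac{212736961}{714656} \approx 297.68$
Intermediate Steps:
$U{\left(s \right)} = \frac{1}{2 s}$
$B{\left(H,l \right)} = 3 - \frac{\left(2 + H + l\right)^{2}}{6}$ ($B{\left(H,l \right)} = 3 - \frac{\left(\left(l + 2\right) + H\right)^{2}}{6} = 3 - \frac{\left(\left(2 + l\right) + H\right)^{2}}{6} = 3 - \frac{\left(2 + H + l\right)^{2}}{6}$)
$\frac{22202}{7768} + \frac{B{\left(-204,U{\left(2 \right)} \right)}}{d{\left(85 \right)}} = \frac{22202}{7768} + \frac{3 - \frac{\left(2 - 204 + \frac{1}{2 \cdot 2}\right)^{2}}{6}}{-23} = 22202 \cdot \frac{1}{7768} + \left(3 - \frac{\left(2 - 204 + \frac{1}{2} \cdot \frac{1}{2}\right)^{2}}{6}\right) \left(- \frac{1}{23}\right) = \frac{11101}{3884} + \left(3 - \frac{\left(2 - 204 + \frac{1}{4}\right)^{2}}{6}\right) \left(- \frac{1}{23}\right) = \frac{11101}{3884} + \left(3 - \frac{\left(- \frac{807}{4}\right)^{2}}{6}\right) \left(- \frac{1}{23}\right) = \frac{11101}{3884} + \left(3 - \frac{217083}{32}\right) \left(- \frac{1}{23}\right) = \frac{11101}{3884} - - \frac{216987}{736} = \frac{11101}{3884} + \frac{216987}{736} = \frac{212736961}{714656}$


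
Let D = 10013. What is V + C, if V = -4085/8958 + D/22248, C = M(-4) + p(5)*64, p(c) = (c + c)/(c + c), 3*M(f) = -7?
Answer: 2048138509/33216264 ≈ 61.661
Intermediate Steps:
M(f) = -7/3 (M(f) = (⅓)*(-7) = -7/3)
p(c) = 1 (p(c) = (2*c)/((2*c)) = (2*c)*(1/(2*c)) = 1)
C = 185/3 (C = -7/3 + 1*64 = -7/3 + 64 = 185/3 ≈ 61.667)
V = -197771/33216264 (V = -4085/8958 + 10013/22248 = -197771/33216264 ≈ -0.0059540)
V + C = -197771/33216264 + 185/3 = 2048138509/33216264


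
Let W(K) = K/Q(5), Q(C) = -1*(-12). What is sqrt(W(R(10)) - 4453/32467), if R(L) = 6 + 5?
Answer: sqrt(29580781101)/194802 ≈ 0.88290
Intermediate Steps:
Q(C) = 12
R(L) = 11
W(K) = K/12
sqrt(W(R(10)) - 4453/32467) = sqrt((1/12)*11 - 4453/32467) = sqrt(11/12 - 4453*1/32467) = sqrt(11/12 - 4453/32467) = sqrt(303701/389604) = sqrt(29580781101)/194802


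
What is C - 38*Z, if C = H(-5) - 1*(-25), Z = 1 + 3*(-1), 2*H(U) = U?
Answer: 197/2 ≈ 98.500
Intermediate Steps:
H(U) = U/2
Z = -2 (Z = 1 - 3 = -2)
C = 45/2 (C = (½)*(-5) - 1*(-25) = -5/2 + 25 = 45/2 ≈ 22.500)
C - 38*Z = 45/2 - 38*(-2) = 45/2 + 76 = 197/2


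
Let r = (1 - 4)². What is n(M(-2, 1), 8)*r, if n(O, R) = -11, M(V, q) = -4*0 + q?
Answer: -99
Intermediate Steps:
M(V, q) = q (M(V, q) = 0 + q = q)
r = 9 (r = (-3)² = 9)
n(M(-2, 1), 8)*r = -11*9 = -99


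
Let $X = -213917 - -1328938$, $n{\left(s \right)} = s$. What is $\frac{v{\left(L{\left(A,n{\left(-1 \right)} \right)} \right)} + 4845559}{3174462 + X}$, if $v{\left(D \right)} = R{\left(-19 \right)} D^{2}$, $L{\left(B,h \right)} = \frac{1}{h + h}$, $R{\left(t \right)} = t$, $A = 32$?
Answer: $\frac{19382217}{17157932} \approx 1.1296$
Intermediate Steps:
$X = 1115021$ ($X = -213917 + 1328938 = 1115021$)
$L{\left(B,h \right)} = \frac{1}{2 h}$
$v{\left(D \right)} = - 19 D^{2}$
$\frac{v{\left(L{\left(A,n{\left(-1 \right)} \right)} \right)} + 4845559}{3174462 + X} = \frac{- 19 \left(\frac{1}{2 \left(-1\right)}\right)^{2} + 4845559}{3174462 + 1115021} = \frac{- 19 \left(\frac{1}{2} \left(-1\right)\right)^{2} + 4845559}{4289483} = \left(- 19 \left(- \frac{1}{2}\right)^{2} + 4845559\right) \frac{1}{4289483} = \left(\left(-19\right) \frac{1}{4} + 4845559\right) \frac{1}{4289483} = \left(- \frac{19}{4} + 4845559\right) \frac{1}{4289483} = \frac{19382217}{4} \cdot \frac{1}{4289483} = \frac{19382217}{17157932}$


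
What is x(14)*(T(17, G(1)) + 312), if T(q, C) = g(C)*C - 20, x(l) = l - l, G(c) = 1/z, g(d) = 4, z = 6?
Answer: 0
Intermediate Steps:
G(c) = ⅙ (G(c) = 1/6 = 1*(⅙) = ⅙)
x(l) = 0
T(q, C) = -20 + 4*C (T(q, C) = 4*C - 20 = -20 + 4*C)
x(14)*(T(17, G(1)) + 312) = 0*((-20 + 4*(⅙)) + 312) = 0*((-20 + ⅔) + 312) = 0*(-58/3 + 312) = 0*(878/3) = 0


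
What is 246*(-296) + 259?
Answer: -72557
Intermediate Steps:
246*(-296) + 259 = -72816 + 259 = -72557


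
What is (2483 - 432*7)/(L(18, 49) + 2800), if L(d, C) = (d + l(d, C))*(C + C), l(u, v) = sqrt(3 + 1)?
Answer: -541/4760 ≈ -0.11366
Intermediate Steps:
l(u, v) = 2 (l(u, v) = sqrt(4) = 2)
L(d, C) = 2*C*(2 + d) (L(d, C) = (d + 2)*(C + C) = (2 + d)*(2*C) = 2*C*(2 + d))
(2483 - 432*7)/(L(18, 49) + 2800) = (2483 - 432*7)/(2*49*(2 + 18) + 2800) = (2483 - 3024)/(2*49*20 + 2800) = -541/(1960 + 2800) = -541/4760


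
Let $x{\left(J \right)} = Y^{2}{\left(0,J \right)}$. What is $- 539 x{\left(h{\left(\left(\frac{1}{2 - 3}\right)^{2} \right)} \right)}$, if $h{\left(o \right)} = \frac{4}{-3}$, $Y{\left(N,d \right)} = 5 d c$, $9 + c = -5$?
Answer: $- \frac{42257600}{9} \approx -4.6953 \cdot 10^{6}$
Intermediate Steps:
$c = -14$ ($c = -9 - 5 = -14$)
$Y{\left(N,d \right)} = - 70 d$ ($Y{\left(N,d \right)} = 5 d \left(-14\right) = - 70 d$)
$h{\left(o \right)} = - \frac{4}{3}$ ($h{\left(o \right)} = 4 \left(- \frac{1}{3}\right) = - \frac{4}{3}$)
$x{\left(J \right)} = 4900 J^{2}$ ($x{\left(J \right)} = \left(- 70 J\right)^{2} = 4900 J^{2}$)
$- 539 x{\left(h{\left(\left(\frac{1}{2 - 3}\right)^{2} \right)} \right)} = - 539 \cdot 4900 \left(- \frac{4}{3}\right)^{2} = - 539 \cdot 4900 \cdot \frac{16}{9} = \left(-539\right) \frac{78400}{9} = - \frac{42257600}{9}$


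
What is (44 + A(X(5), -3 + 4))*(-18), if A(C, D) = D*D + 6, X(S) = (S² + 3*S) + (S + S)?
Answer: -918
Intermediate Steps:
X(S) = S² + 5*S (X(S) = (S² + 3*S) + 2*S = S² + 5*S)
A(C, D) = 6 + D² (A(C, D) = D² + 6 = 6 + D²)
(44 + A(X(5), -3 + 4))*(-18) = (44 + (6 + (-3 + 4)²))*(-18) = (44 + (6 + 1²))*(-18) = (44 + (6 + 1))*(-18) = (44 + 7)*(-18) = 51*(-18) = -918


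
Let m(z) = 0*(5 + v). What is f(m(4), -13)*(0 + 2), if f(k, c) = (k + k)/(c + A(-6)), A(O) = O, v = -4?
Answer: 0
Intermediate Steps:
m(z) = 0 (m(z) = 0*(5 - 4) = 0*1 = 0)
f(k, c) = 2*k/(-6 + c) (f(k, c) = (k + k)/(c - 6) = (2*k)/(-6 + c) = 2*k/(-6 + c))
f(m(4), -13)*(0 + 2) = (2*0/(-6 - 13))*(0 + 2) = (2*0/(-19))*2 = (2*0*(-1/19))*2 = 0*2 = 0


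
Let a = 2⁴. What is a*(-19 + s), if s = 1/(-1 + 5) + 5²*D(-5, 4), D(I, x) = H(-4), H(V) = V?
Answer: -1900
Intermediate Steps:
D(I, x) = -4
a = 16
s = -399/4 (s = 1/(-1 + 5) + 5²*(-4) = 1/4 + 25*(-4) = ¼ - 100 = -399/4 ≈ -99.750)
a*(-19 + s) = 16*(-19 - 399/4) = 16*(-475/4) = -1900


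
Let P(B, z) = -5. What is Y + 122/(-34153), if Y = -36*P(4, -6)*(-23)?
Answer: -141393542/34153 ≈ -4140.0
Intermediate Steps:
Y = -4140 (Y = -36*(-5)*(-23) = 180*(-23) = -4140)
Y + 122/(-34153) = -4140 + 122/(-34153) = -4140 + 122*(-1/34153) = -4140 - 122/34153 = -141393542/34153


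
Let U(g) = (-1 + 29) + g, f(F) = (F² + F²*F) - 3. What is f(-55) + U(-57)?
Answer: -163382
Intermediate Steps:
f(F) = -3 + F² + F³ (f(F) = (F² + F³) - 3 = -3 + F² + F³)
U(g) = 28 + g
f(-55) + U(-57) = (-3 + (-55)² + (-55)³) + (28 - 57) = (-3 + 3025 - 166375) - 29 = -163353 - 29 = -163382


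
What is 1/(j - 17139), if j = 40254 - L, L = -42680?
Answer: 1/65795 ≈ 1.5199e-5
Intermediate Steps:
j = 82934 (j = 40254 - 1*(-42680) = 40254 + 42680 = 82934)
1/(j - 17139) = 1/(82934 - 17139) = 1/65795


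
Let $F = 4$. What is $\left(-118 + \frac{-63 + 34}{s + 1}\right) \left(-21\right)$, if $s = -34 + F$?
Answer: $2457$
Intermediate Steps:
$s = -30$ ($s = -34 + 4 = -30$)
$\left(-118 + \frac{-63 + 34}{s + 1}\right) \left(-21\right) = \left(-118 + \frac{-63 + 34}{-30 + 1}\right) \left(-21\right) = \left(-118 - \frac{29}{-29}\right) \left(-21\right) = \left(-118 - -1\right) \left(-21\right) = \left(-118 + 1\right) \left(-21\right) = \left(-117\right) \left(-21\right) = 2457$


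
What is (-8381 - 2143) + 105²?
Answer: 501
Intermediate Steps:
(-8381 - 2143) + 105² = -10524 + 11025 = 501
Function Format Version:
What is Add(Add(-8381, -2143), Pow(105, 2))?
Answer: 501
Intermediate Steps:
Add(Add(-8381, -2143), Pow(105, 2)) = Add(-10524, 11025) = 501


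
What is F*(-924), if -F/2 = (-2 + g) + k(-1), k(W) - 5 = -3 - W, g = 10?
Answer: 20328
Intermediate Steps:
k(W) = 2 - W (k(W) = 5 + (-3 - W) = 2 - W)
F = -22 (F = -2*((-2 + 10) + (2 - 1*(-1))) = -2*(8 + (2 + 1)) = -2*(8 + 3) = -2*11 = -22)
F*(-924) = -22*(-924) = 20328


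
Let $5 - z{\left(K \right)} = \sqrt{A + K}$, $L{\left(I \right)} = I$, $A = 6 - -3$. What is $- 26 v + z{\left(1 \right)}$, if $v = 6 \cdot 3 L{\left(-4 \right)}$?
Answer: $1877 - \sqrt{10} \approx 1873.8$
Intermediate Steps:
$A = 9$ ($A = 6 + 3 = 9$)
$v = -72$ ($v = 6 \cdot 3 \left(-4\right) = 18 \left(-4\right) = -72$)
$z{\left(K \right)} = 5 - \sqrt{9 + K}$
$- 26 v + z{\left(1 \right)} = \left(-26\right) \left(-72\right) + \left(5 - \sqrt{9 + 1}\right) = 1872 + \left(5 - \sqrt{10}\right) = 1877 - \sqrt{10}$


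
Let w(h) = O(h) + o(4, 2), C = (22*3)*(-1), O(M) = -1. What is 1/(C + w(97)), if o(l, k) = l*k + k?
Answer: -1/57 ≈ -0.017544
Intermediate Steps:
o(l, k) = k + k*l (o(l, k) = k*l + k = k + k*l)
C = -66 (C = 66*(-1) = -66)
w(h) = 9 (w(h) = -1 + 2*(1 + 4) = -1 + 2*5 = -1 + 10 = 9)
1/(C + w(97)) = 1/(-66 + 9) = 1/(-57) = -1/57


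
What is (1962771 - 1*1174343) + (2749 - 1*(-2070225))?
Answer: 2861402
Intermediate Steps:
(1962771 - 1*1174343) + (2749 - 1*(-2070225)) = (1962771 - 1174343) + (2749 + 2070225) = 788428 + 2072974 = 2861402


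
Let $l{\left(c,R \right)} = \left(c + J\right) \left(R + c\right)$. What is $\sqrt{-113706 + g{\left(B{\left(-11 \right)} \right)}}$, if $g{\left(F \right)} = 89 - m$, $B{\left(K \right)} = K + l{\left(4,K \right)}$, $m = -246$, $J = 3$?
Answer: $i \sqrt{113371} \approx 336.71 i$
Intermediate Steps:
$l{\left(c,R \right)} = \left(3 + c\right) \left(R + c\right)$ ($l{\left(c,R \right)} = \left(c + 3\right) \left(R + c\right) = \left(3 + c\right) \left(R + c\right)$)
$B{\left(K \right)} = 28 + 8 K$ ($B{\left(K \right)} = K + \left(4^{2} + 3 K + 3 \cdot 4 + K 4\right) = K + \left(16 + 3 K + 12 + 4 K\right) = K + \left(28 + 7 K\right) = 28 + 8 K$)
$g{\left(F \right)} = 335$ ($g{\left(F \right)} = 89 - -246 = 89 + 246 = 335$)
$\sqrt{-113706 + g{\left(B{\left(-11 \right)} \right)}} = \sqrt{-113706 + 335} = \sqrt{-113371} = i \sqrt{113371}$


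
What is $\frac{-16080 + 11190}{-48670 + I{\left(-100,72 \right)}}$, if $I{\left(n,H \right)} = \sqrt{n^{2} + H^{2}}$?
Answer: $\frac{19833025}{197396143} + \frac{1630 \sqrt{949}}{197396143} \approx 0.10073$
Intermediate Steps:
$I{\left(n,H \right)} = \sqrt{H^{2} + n^{2}}$
$\frac{-16080 + 11190}{-48670 + I{\left(-100,72 \right)}} = \frac{-16080 + 11190}{-48670 + \sqrt{72^{2} + \left(-100\right)^{2}}} = - \frac{4890}{-48670 + \sqrt{5184 + 10000}} = - \frac{4890}{-48670 + \sqrt{15184}} = - \frac{4890}{-48670 + 4 \sqrt{949}}$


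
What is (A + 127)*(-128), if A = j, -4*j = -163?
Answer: -21472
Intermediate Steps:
j = 163/4 (j = -1/4*(-163) = 163/4 ≈ 40.750)
A = 163/4 ≈ 40.750
(A + 127)*(-128) = (163/4 + 127)*(-128) = (671/4)*(-128) = -21472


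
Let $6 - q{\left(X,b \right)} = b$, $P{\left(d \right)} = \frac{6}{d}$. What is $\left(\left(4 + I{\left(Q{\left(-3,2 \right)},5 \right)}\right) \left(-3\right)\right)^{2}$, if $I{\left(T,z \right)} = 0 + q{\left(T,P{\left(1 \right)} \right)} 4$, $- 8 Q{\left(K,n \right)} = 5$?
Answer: $144$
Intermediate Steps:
$q{\left(X,b \right)} = 6 - b$
$Q{\left(K,n \right)} = - \frac{5}{8}$ ($Q{\left(K,n \right)} = \left(- \frac{1}{8}\right) 5 = - \frac{5}{8}$)
$I{\left(T,z \right)} = 0$ ($I{\left(T,z \right)} = 0 + \left(6 - \frac{6}{1}\right) 4 = 0 + \left(6 - 6 \cdot 1\right) 4 = 0 + \left(6 - 6\right) 4 = 0 + 0 \cdot 4 = 0 + 0 = 0$)
$\left(\left(4 + I{\left(Q{\left(-3,2 \right)},5 \right)}\right) \left(-3\right)\right)^{2} = \left(\left(4 + 0\right) \left(-3\right)\right)^{2} = \left(4 \left(-3\right)\right)^{2} = \left(-12\right)^{2} = 144$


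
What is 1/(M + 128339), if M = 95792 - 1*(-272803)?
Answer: 1/496934 ≈ 2.0123e-6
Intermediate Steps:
M = 368595 (M = 95792 + 272803 = 368595)
1/(M + 128339) = 1/(368595 + 128339) = 1/496934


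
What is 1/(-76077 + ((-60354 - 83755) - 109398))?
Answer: -1/329584 ≈ -3.0341e-6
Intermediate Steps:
1/(-76077 + ((-60354 - 83755) - 109398)) = 1/(-76077 + (-144109 - 109398)) = 1/(-76077 - 253507) = 1/(-329584) = -1/329584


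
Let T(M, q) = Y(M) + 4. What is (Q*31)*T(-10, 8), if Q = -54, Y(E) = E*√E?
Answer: -6696 + 16740*I*√10 ≈ -6696.0 + 52937.0*I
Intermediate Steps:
Y(E) = E^(3/2)
T(M, q) = 4 + M^(3/2) (T(M, q) = M^(3/2) + 4 = 4 + M^(3/2))
(Q*31)*T(-10, 8) = (-54*31)*(4 + (-10)^(3/2)) = -1674*(4 - 10*I*√10) = -6696 + 16740*I*√10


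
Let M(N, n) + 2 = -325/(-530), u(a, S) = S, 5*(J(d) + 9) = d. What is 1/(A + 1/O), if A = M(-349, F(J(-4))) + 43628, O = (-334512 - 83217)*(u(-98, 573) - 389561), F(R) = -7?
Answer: 8612053117356/375714710273741099 ≈ 2.2922e-5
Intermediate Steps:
J(d) = -9 + d/5
M(N, n) = -147/106 (M(N, n) = -2 - 325/(-530) = -2 - 325*(-1/530) = -2 + 65/106 = -147/106)
O = 162491568252 (O = (-334512 - 83217)*(573 - 389561) = -417729*(-388988) = 162491568252)
A = 4624421/106 (A = -147/106 + 43628 = 4624421/106 ≈ 43627.)
1/(A + 1/O) = 1/(4624421/106 + 1/162491568252) = 1/(375714710273741099/8612053117356) = 8612053117356/375714710273741099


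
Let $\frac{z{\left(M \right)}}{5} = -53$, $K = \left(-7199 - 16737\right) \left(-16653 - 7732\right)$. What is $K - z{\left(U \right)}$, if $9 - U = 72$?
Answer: $583679625$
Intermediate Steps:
$U = -63$ ($U = 9 - 72 = -63$)
$K = 583679360$ ($K = \left(-23936\right) \left(-24385\right) = 583679360$)
$z{\left(M \right)} = -265$ ($z{\left(M \right)} = 5 \left(-53\right) = -265$)
$K - z{\left(U \right)} = 583679360 - -265 = 583679360 + 265 = 583679625$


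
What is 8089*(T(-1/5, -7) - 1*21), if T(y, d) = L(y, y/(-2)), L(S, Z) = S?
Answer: -857434/5 ≈ -1.7149e+5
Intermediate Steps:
T(y, d) = y
8089*(T(-1/5, -7) - 1*21) = 8089*(-1/5 - 1*21) = 8089*(-1*⅕ - 21) = 8089*(-⅕ - 21) = 8089*(-106/5) = -857434/5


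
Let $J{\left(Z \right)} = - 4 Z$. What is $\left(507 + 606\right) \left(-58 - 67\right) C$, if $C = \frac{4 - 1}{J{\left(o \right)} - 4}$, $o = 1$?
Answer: $\frac{417375}{8} \approx 52172.0$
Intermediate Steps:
$C = - \frac{3}{8}$ ($C = \frac{4 - 1}{\left(-4\right) 1 - 4} = \frac{3}{-4 - 4} = \frac{3}{-8} = 3 \left(- \frac{1}{8}\right) = - \frac{3}{8} \approx -0.375$)
$\left(507 + 606\right) \left(-58 - 67\right) C = \left(507 + 606\right) \left(-58 - 67\right) \left(- \frac{3}{8}\right) = 1113 \left(-125\right) \left(- \frac{3}{8}\right) = \left(-139125\right) \left(- \frac{3}{8}\right) = \frac{417375}{8}$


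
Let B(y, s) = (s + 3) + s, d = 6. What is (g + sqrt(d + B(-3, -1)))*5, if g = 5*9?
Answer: 225 + 5*sqrt(7) ≈ 238.23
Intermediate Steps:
B(y, s) = 3 + 2*s (B(y, s) = (3 + s) + s = 3 + 2*s)
g = 45
(g + sqrt(d + B(-3, -1)))*5 = (45 + sqrt(6 + (3 + 2*(-1))))*5 = (45 + sqrt(6 + (3 - 2)))*5 = (45 + sqrt(6 + 1))*5 = (45 + sqrt(7))*5 = 225 + 5*sqrt(7)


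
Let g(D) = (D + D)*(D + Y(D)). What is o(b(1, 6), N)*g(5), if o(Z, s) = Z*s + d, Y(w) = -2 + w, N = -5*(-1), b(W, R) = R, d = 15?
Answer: 3600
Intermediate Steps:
N = 5
o(Z, s) = 15 + Z*s (o(Z, s) = Z*s + 15 = 15 + Z*s)
g(D) = 2*D*(-2 + 2*D) (g(D) = (D + D)*(D + (-2 + D)) = (2*D)*(-2 + 2*D) = 2*D*(-2 + 2*D))
o(b(1, 6), N)*g(5) = (15 + 6*5)*(4*5*(-1 + 5)) = (15 + 30)*(4*5*4) = 45*80 = 3600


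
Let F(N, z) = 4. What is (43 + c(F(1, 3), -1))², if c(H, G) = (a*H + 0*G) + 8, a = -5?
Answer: 961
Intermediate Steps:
c(H, G) = 8 - 5*H (c(H, G) = (-5*H + 0*G) + 8 = (-5*H + 0) + 8 = -5*H + 8 = 8 - 5*H)
(43 + c(F(1, 3), -1))² = (43 + (8 - 5*4))² = (43 + (8 - 20))² = (43 - 12)² = 31² = 961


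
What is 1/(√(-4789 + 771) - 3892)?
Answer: -278/1082263 - I*√82/2164526 ≈ -0.00025687 - 4.1835e-6*I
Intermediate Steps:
1/(√(-4789 + 771) - 3892) = 1/(√(-4018) - 3892) = 1/(7*I*√82 - 3892) = 1/(-3892 + 7*I*√82)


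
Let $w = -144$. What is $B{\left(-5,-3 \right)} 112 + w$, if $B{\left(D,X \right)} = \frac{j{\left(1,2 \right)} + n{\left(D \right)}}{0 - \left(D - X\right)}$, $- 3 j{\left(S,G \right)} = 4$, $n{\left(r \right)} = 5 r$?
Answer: $- \frac{4856}{3} \approx -1618.7$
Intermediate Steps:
$j{\left(S,G \right)} = - \frac{4}{3}$ ($j{\left(S,G \right)} = \left(- \frac{1}{3}\right) 4 = - \frac{4}{3}$)
$B{\left(D,X \right)} = \frac{- \frac{4}{3} + 5 D}{X - D}$ ($B{\left(D,X \right)} = \frac{- \frac{4}{3} + 5 D}{0 - \left(D - X\right)} = \frac{- \frac{4}{3} + 5 D}{X - D}$)
$B{\left(-5,-3 \right)} 112 + w = \frac{\frac{4}{3} - -25}{-5 - -3} \cdot 112 - 144 = \frac{\frac{4}{3} + 25}{-5 + 3} \cdot 112 - 144 = \frac{1}{-2} \cdot \frac{79}{3} \cdot 112 - 144 = \left(- \frac{1}{2}\right) \frac{79}{3} \cdot 112 - 144 = \left(- \frac{79}{6}\right) 112 - 144 = - \frac{4424}{3} - 144 = - \frac{4856}{3}$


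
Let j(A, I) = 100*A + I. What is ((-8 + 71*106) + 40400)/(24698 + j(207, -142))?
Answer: 23959/22628 ≈ 1.0588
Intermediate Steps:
j(A, I) = I + 100*A
((-8 + 71*106) + 40400)/(24698 + j(207, -142)) = ((-8 + 71*106) + 40400)/(24698 + (-142 + 100*207)) = ((-8 + 7526) + 40400)/(24698 + (-142 + 20700)) = (7518 + 40400)/(24698 + 20558) = 47918/45256 = 47918*(1/45256) = 23959/22628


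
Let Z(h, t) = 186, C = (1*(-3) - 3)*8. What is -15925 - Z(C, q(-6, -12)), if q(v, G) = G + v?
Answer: -16111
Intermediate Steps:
C = -48 (C = (-3 - 3)*8 = -6*8 = -48)
-15925 - Z(C, q(-6, -12)) = -15925 - 1*186 = -15925 - 186 = -16111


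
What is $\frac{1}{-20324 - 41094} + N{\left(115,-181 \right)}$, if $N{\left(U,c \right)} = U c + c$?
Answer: $- \frac{1289532329}{61418} \approx -20996.0$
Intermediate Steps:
$N{\left(U,c \right)} = c + U c$
$\frac{1}{-20324 - 41094} + N{\left(115,-181 \right)} = \frac{1}{-20324 - 41094} - 181 \left(1 + 115\right) = \frac{1}{-61418} - 20996 = - \frac{1}{61418} - 20996 = - \frac{1289532329}{61418}$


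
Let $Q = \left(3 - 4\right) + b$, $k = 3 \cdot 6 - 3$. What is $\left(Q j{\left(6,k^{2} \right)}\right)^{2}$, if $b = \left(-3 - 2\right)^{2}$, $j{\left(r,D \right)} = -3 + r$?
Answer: $5184$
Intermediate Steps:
$k = 15$ ($k = 18 - 3 = 15$)
$b = 25$ ($b = \left(-5\right)^{2} = 25$)
$Q = 24$ ($Q = \left(3 - 4\right) + 25 = -1 + 25 = 24$)
$\left(Q j{\left(6,k^{2} \right)}\right)^{2} = \left(24 \left(-3 + 6\right)\right)^{2} = \left(24 \cdot 3\right)^{2} = 72^{2} = 5184$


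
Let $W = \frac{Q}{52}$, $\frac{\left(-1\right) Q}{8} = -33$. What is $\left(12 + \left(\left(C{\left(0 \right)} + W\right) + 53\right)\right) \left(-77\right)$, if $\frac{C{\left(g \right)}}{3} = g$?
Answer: $- \frac{70147}{13} \approx -5395.9$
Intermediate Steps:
$Q = 264$ ($Q = \left(-8\right) \left(-33\right) = 264$)
$C{\left(g \right)} = 3 g$
$W = \frac{66}{13}$ ($W = \frac{264}{52} = 264 \cdot \frac{1}{52} = \frac{66}{13} \approx 5.0769$)
$\left(12 + \left(\left(C{\left(0 \right)} + W\right) + 53\right)\right) \left(-77\right) = \left(12 + \left(\left(3 \cdot 0 + \frac{66}{13}\right) + 53\right)\right) \left(-77\right) = \left(12 + \left(\left(0 + \frac{66}{13}\right) + 53\right)\right) \left(-77\right) = \left(12 + \left(\frac{66}{13} + 53\right)\right) \left(-77\right) = \left(12 + \frac{755}{13}\right) \left(-77\right) = \frac{911}{13} \left(-77\right) = - \frac{70147}{13}$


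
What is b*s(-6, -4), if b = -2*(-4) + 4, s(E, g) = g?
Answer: -48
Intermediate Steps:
b = 12 (b = 8 + 4 = 12)
b*s(-6, -4) = 12*(-4) = -48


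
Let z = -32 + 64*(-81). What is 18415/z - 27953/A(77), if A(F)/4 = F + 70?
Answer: -39157717/766752 ≈ -51.070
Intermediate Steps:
z = -5216 (z = -32 - 5184 = -5216)
A(F) = 280 + 4*F (A(F) = 4*(F + 70) = 4*(70 + F) = 280 + 4*F)
18415/z - 27953/A(77) = 18415/(-5216) - 27953/(280 + 4*77) = 18415*(-1/5216) - 27953/(280 + 308) = -18415/5216 - 27953/588 = -39157717/766752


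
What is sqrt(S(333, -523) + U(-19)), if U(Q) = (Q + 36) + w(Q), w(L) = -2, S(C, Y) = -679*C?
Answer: 2*I*sqrt(56523) ≈ 475.49*I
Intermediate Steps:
U(Q) = 34 + Q (U(Q) = (Q + 36) - 2 = (36 + Q) - 2 = 34 + Q)
sqrt(S(333, -523) + U(-19)) = sqrt(-679*333 + (34 - 19)) = sqrt(-226107 + 15) = sqrt(-226092) = 2*I*sqrt(56523)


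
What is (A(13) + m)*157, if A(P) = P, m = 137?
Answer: 23550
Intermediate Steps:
(A(13) + m)*157 = (13 + 137)*157 = 150*157 = 23550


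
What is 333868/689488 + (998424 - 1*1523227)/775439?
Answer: -25737775703/133663971308 ≈ -0.19256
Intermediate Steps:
333868/689488 + (998424 - 1*1523227)/775439 = 333868*(1/689488) + (998424 - 1523227)*(1/775439) = 83467/172372 - 524803*1/775439 = 83467/172372 - 524803/775439 = -25737775703/133663971308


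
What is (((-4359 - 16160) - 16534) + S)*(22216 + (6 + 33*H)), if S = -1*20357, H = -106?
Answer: -1074944840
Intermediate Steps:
S = -20357
(((-4359 - 16160) - 16534) + S)*(22216 + (6 + 33*H)) = (((-4359 - 16160) - 16534) - 20357)*(22216 + (6 + 33*(-106))) = ((-20519 - 16534) - 20357)*(22216 + (6 - 3498)) = (-37053 - 20357)*(22216 - 3492) = -57410*18724 = -1074944840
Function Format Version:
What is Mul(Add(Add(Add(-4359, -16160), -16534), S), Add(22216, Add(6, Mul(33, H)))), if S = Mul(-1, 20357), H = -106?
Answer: -1074944840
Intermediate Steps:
S = -20357
Mul(Add(Add(Add(-4359, -16160), -16534), S), Add(22216, Add(6, Mul(33, H)))) = Mul(Add(Add(Add(-4359, -16160), -16534), -20357), Add(22216, Add(6, Mul(33, -106)))) = Mul(Add(Add(-20519, -16534), -20357), Add(22216, Add(6, -3498))) = Mul(Add(-37053, -20357), Add(22216, -3492)) = Mul(-57410, 18724) = -1074944840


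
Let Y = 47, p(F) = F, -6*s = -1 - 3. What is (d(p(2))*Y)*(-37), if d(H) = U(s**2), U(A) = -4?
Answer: 6956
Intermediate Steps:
s = 2/3 (s = -(-1 - 3)/6 = -1/6*(-4) = 2/3 ≈ 0.66667)
d(H) = -4
(d(p(2))*Y)*(-37) = -4*47*(-37) = -188*(-37) = 6956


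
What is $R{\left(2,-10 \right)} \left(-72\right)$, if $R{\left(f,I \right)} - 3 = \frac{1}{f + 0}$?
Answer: $-252$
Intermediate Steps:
$R{\left(f,I \right)} = 3 + \frac{1}{f}$ ($R{\left(f,I \right)} = 3 + \frac{1}{f + 0} = 3 + \frac{1}{f}$)
$R{\left(2,-10 \right)} \left(-72\right) = \left(3 + \frac{1}{2}\right) \left(-72\right) = \frac{7}{2} \left(-72\right) = -252$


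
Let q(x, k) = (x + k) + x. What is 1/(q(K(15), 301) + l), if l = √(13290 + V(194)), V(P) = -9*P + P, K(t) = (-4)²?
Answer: 333/99151 - √11738/99151 ≈ 0.0022658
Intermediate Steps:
K(t) = 16
V(P) = -8*P (V(P) = -9*P + P = -8*P)
l = √11738 (l = √(13290 - 8*194) = √(13290 - 1552) = √11738 ≈ 108.34)
q(x, k) = k + 2*x (q(x, k) = (k + x) + x = k + 2*x)
1/(q(K(15), 301) + l) = 1/((301 + 2*16) + √11738) = 1/((301 + 32) + √11738) = 1/(333 + √11738)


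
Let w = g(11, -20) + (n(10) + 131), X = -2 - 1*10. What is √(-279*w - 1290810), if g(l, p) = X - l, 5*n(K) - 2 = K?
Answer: I*√33040290/5 ≈ 1149.6*I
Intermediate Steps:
n(K) = ⅖ + K/5
X = -12 (X = -2 - 10 = -12)
g(l, p) = -12 - l
w = 552/5 (w = (-12 - 1*11) + ((⅖ + (⅕)*10) + 131) = (-12 - 11) + ((⅖ + 2) + 131) = -23 + (12/5 + 131) = -23 + 667/5 = 552/5 ≈ 110.40)
√(-279*w - 1290810) = √(-279*552/5 - 1290810) = √(-154008/5 - 1290810) = √(-6608058/5) = I*√33040290/5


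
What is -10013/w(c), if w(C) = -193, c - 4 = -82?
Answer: 10013/193 ≈ 51.881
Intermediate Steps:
c = -78 (c = 4 - 82 = -78)
-10013/w(c) = -10013/(-193) = -10013*(-1/193) = 10013/193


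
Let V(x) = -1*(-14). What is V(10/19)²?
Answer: 196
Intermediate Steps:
V(x) = 14
V(10/19)² = 14² = 196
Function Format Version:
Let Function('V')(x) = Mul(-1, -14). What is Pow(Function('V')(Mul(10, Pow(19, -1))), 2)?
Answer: 196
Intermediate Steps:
Function('V')(x) = 14
Pow(Function('V')(Mul(10, Pow(19, -1))), 2) = Pow(14, 2) = 196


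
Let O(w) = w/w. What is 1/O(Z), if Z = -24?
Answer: 1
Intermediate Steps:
O(w) = 1
1/O(Z) = 1/1 = 1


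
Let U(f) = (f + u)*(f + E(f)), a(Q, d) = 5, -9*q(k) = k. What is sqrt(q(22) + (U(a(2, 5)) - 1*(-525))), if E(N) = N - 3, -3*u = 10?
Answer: 2*sqrt(1202)/3 ≈ 23.113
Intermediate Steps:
u = -10/3 (u = -1/3*10 = -10/3 ≈ -3.3333)
q(k) = -k/9
E(N) = -3 + N
U(f) = (-3 + 2*f)*(-10/3 + f) (U(f) = (f - 10/3)*(f + (-3 + f)) = (-10/3 + f)*(-3 + 2*f) = (-3 + 2*f)*(-10/3 + f))
sqrt(q(22) + (U(a(2, 5)) - 1*(-525))) = sqrt(-1/9*22 + ((10 + 2*5**2 - 29/3*5) - 1*(-525))) = sqrt(-22/9 + ((10 + 2*25 - 145/3) + 525)) = sqrt(-22/9 + ((10 + 50 - 145/3) + 525)) = sqrt(-22/9 + (35/3 + 525)) = sqrt(-22/9 + 1610/3) = sqrt(4808/9) = 2*sqrt(1202)/3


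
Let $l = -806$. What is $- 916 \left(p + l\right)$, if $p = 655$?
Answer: $138316$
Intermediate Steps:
$- 916 \left(p + l\right) = - 916 \left(655 - 806\right) = \left(-916\right) \left(-151\right) = 138316$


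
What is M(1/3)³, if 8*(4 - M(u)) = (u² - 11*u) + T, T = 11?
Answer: 10793861/373248 ≈ 28.919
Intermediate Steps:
M(u) = 21/8 - u²/8 + 11*u/8 (M(u) = 4 - ((u² - 11*u) + 11)/8 = 4 - (11 + u² - 11*u)/8 = 4 + (-11/8 - u²/8 + 11*u/8) = 21/8 - u²/8 + 11*u/8)
M(1/3)³ = (21/8 - (1/3)²/8 + (11/8)/3)³ = (21/8 - (⅓)²/8 + (11/8)*(⅓))³ = (21/8 - ⅛*⅑ + 11/24)³ = (21/8 - 1/72 + 11/24)³ = (221/72)³ = 10793861/373248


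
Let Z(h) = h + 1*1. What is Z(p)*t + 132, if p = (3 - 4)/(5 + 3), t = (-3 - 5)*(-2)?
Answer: 146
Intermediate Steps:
t = 16 (t = -8*(-2) = 16)
p = -1/8 ≈ -0.12500
Z(h) = 1 + h (Z(h) = h + 1 = 1 + h)
Z(p)*t + 132 = (1 - 1/8)*16 + 132 = (7/8)*16 + 132 = 14 + 132 = 146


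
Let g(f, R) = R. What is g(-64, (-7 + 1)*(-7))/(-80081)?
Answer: -42/80081 ≈ -0.00052447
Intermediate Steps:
g(-64, (-7 + 1)*(-7))/(-80081) = ((-7 + 1)*(-7))/(-80081) = -6*(-7)*(-1/80081) = 42*(-1/80081) = -42/80081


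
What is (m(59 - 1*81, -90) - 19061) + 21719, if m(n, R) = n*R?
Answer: 4638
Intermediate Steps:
m(n, R) = R*n
(m(59 - 1*81, -90) - 19061) + 21719 = (-90*(59 - 1*81) - 19061) + 21719 = (-90*(59 - 81) - 19061) + 21719 = (-90*(-22) - 19061) + 21719 = (1980 - 19061) + 21719 = -17081 + 21719 = 4638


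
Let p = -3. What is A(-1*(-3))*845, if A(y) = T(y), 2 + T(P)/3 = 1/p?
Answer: -5915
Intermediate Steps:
T(P) = -7 (T(P) = -6 + 3/(-3) = -6 + 3*(-⅓) = -6 - 1 = -7)
A(y) = -7
A(-1*(-3))*845 = -7*845 = -5915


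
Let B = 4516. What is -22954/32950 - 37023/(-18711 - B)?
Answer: 343377646/382664825 ≈ 0.89733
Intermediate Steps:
-22954/32950 - 37023/(-18711 - B) = -22954/32950 - 37023/(-18711 - 1*4516) = -22954*1/32950 - 37023/(-18711 - 4516) = -11477/16475 - 37023/(-23227) = -11477/16475 - 37023*(-1/23227) = -11477/16475 + 37023/23227 = 343377646/382664825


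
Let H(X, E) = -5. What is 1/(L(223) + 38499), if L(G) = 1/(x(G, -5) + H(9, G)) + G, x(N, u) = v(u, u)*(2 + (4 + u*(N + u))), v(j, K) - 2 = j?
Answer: 3247/125730335 ≈ 2.5825e-5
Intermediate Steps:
v(j, K) = 2 + j
x(N, u) = (2 + u)*(6 + u*(N + u)) (x(N, u) = (2 + u)*(2 + (4 + u*(N + u))) = (2 + u)*(6 + u*(N + u)))
L(G) = G + 1/(-98 + 15*G) (L(G) = 1/((2 - 5)*(6 + (-5)² + G*(-5)) - 5) + G = 1/(-3*(6 + 25 - 5*G) - 5) + G = 1/(-3*(31 - 5*G) - 5) + G = 1/((-93 + 15*G) - 5) + G = 1/(-98 + 15*G) + G = G + 1/(-98 + 15*G))
1/(L(223) + 38499) = 1/((1 - 98*223 + 15*223²)/(-98 + 15*223) + 38499) = 1/((1 - 21854 + 15*49729)/(-98 + 3345) + 38499) = 1/((1 - 21854 + 745935)/3247 + 38499) = 1/((1/3247)*724082 + 38499) = 1/(724082/3247 + 38499) = 1/(125730335/3247) = 3247/125730335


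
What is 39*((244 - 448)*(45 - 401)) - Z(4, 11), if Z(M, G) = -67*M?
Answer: 2832604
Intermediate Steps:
39*((244 - 448)*(45 - 401)) - Z(4, 11) = 39*((244 - 448)*(45 - 401)) - (-67)*4 = 39*(-204*(-356)) - 1*(-268) = 39*72624 + 268 = 2832336 + 268 = 2832604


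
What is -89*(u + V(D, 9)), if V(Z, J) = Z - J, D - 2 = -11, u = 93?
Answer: -6675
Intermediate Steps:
D = -9 (D = 2 - 11 = -9)
-89*(u + V(D, 9)) = -89*(93 + (-9 - 1*9)) = -89*(93 + (-9 - 9)) = -89*(93 - 18) = -89*75 = -6675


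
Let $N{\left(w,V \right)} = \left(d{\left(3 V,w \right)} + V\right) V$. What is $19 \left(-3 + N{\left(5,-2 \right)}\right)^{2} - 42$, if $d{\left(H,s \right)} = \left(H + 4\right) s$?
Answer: $8337$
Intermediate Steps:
$d{\left(H,s \right)} = s \left(4 + H\right)$ ($d{\left(H,s \right)} = \left(4 + H\right) s = s \left(4 + H\right)$)
$N{\left(w,V \right)} = V \left(V + w \left(4 + 3 V\right)\right)$ ($N{\left(w,V \right)} = \left(w \left(4 + 3 V\right) + V\right) V = \left(V + w \left(4 + 3 V\right)\right) V = V \left(V + w \left(4 + 3 V\right)\right)$)
$19 \left(-3 + N{\left(5,-2 \right)}\right)^{2} - 42 = 19 \left(-3 - 2 \left(-2 + 5 \left(4 + 3 \left(-2\right)\right)\right)\right)^{2} - 42 = 19 \left(-3 - 2 \left(-2 + 5 \left(4 - 6\right)\right)\right)^{2} - 42 = 19 \left(-3 - 2 \left(-2 + 5 \left(-2\right)\right)\right)^{2} - 42 = 19 \left(-3 - 2 \left(-2 - 10\right)\right)^{2} - 42 = 19 \left(-3 - -24\right)^{2} - 42 = 19 \left(-3 + 24\right)^{2} - 42 = 19 \cdot 21^{2} - 42 = 19 \cdot 441 - 42 = 8379 - 42 = 8337$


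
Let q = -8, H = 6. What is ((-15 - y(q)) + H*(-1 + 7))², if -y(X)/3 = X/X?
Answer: 576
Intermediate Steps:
y(X) = -3 (y(X) = -3*X/X = -3*1 = -3)
((-15 - y(q)) + H*(-1 + 7))² = ((-15 - 1*(-3)) + 6*(-1 + 7))² = ((-15 + 3) + 6*6)² = (-12 + 36)² = 24² = 576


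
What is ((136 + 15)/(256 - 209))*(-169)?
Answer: -25519/47 ≈ -542.96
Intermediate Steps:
((136 + 15)/(256 - 209))*(-169) = (151/47)*(-169) = -25519/47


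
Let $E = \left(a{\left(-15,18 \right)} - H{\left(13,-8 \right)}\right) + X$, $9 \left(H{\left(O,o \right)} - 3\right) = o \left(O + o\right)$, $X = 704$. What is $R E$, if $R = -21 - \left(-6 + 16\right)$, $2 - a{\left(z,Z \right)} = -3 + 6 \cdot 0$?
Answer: $- \frac{198214}{9} \approx -22024.0$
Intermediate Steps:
$H{\left(O,o \right)} = 3 + \frac{o \left(O + o\right)}{9}$
$a{\left(z,Z \right)} = 5$ ($a{\left(z,Z \right)} = 2 - \left(-3 + 6 \cdot 0\right) = 2 - \left(-3 + 0\right) = 2 - -3 = 2 + 3 = 5$)
$R = -31$ ($R = -21 - 10 = -31$)
$E = \frac{6394}{9}$ ($E = \left(5 - \left(3 + \frac{\left(-8\right)^{2}}{9} + \frac{1}{9} \cdot 13 \left(-8\right)\right)\right) + 704 = \left(5 - \left(3 + \frac{1}{9} \cdot 64 - \frac{104}{9}\right)\right) + 704 = \left(5 - \left(3 + \frac{64}{9} - \frac{104}{9}\right)\right) + 704 = \left(5 - - \frac{13}{9}\right) + 704 = \left(5 + \frac{13}{9}\right) + 704 = \frac{58}{9} + 704 = \frac{6394}{9} \approx 710.44$)
$R E = \left(-31\right) \frac{6394}{9} = - \frac{198214}{9}$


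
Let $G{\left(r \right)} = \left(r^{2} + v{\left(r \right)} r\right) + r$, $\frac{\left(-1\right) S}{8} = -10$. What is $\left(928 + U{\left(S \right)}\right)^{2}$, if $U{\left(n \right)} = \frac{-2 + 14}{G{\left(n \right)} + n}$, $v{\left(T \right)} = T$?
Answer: $\frac{1004487022081}{1166400} \approx 8.6119 \cdot 10^{5}$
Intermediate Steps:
$S = 80$ ($S = \left(-8\right) \left(-10\right) = 80$)
$G{\left(r \right)} = r + 2 r^{2}$ ($G{\left(r \right)} = \left(r^{2} + r r\right) + r = \left(r^{2} + r^{2}\right) + r = 2 r^{2} + r = r + 2 r^{2}$)
$U{\left(n \right)} = \frac{12}{n + n \left(1 + 2 n\right)}$ ($U{\left(n \right)} = \frac{-2 + 14}{n \left(1 + 2 n\right) + n} = \frac{12}{n + n \left(1 + 2 n\right)}$)
$\left(928 + U{\left(S \right)}\right)^{2} = \left(928 + \frac{6}{80 \left(1 + 80\right)}\right)^{2} = \left(928 + 6 \cdot \frac{1}{80} \cdot \frac{1}{81}\right)^{2} = \left(928 + \frac{1}{1080}\right)^{2} = \left(\frac{1002241}{1080}\right)^{2} = \frac{1004487022081}{1166400}$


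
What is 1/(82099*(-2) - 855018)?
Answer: -1/1019216 ≈ -9.8115e-7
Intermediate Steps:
1/(82099*(-2) - 855018) = 1/(-164198 - 855018) = 1/(-1019216) = -1/1019216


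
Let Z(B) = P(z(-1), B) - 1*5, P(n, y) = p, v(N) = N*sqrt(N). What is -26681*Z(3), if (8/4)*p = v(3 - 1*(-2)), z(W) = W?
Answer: 133405 - 133405*sqrt(5)/2 ≈ -15746.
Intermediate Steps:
v(N) = N**(3/2)
p = 5*sqrt(5)/2 (p = (3 - 1*(-2))**(3/2)/2 = (3 + 2)**(3/2)/2 = 5**(3/2)/2 = (5*sqrt(5))/2 = 5*sqrt(5)/2 ≈ 5.5902)
P(n, y) = 5*sqrt(5)/2
Z(B) = -5 + 5*sqrt(5)/2 (Z(B) = 5*sqrt(5)/2 - 1*5 = 5*sqrt(5)/2 - 5 = -5 + 5*sqrt(5)/2)
-26681*Z(3) = -26681*(-5 + 5*sqrt(5)/2) = 133405 - 133405*sqrt(5)/2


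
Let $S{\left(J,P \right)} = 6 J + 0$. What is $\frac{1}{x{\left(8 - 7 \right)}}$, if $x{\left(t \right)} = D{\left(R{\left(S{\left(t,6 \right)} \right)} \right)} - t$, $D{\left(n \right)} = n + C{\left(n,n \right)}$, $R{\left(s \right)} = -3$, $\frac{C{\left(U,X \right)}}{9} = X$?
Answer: $- \frac{1}{31} \approx -0.032258$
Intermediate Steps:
$S{\left(J,P \right)} = 6 J$
$C{\left(U,X \right)} = 9 X$
$D{\left(n \right)} = 10 n$ ($D{\left(n \right)} = n + 9 n = 10 n$)
$x{\left(t \right)} = -30 - t$ ($x{\left(t \right)} = 10 \left(-3\right) - t = -30 - t$)
$\frac{1}{x{\left(8 - 7 \right)}} = \frac{1}{-30 - \left(8 - 7\right)} = \frac{1}{-30 - 1} = \frac{1}{-31} = - \frac{1}{31}$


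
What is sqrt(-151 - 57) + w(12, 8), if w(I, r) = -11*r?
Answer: -88 + 4*I*sqrt(13) ≈ -88.0 + 14.422*I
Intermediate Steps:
sqrt(-151 - 57) + w(12, 8) = sqrt(-151 - 57) - 11*8 = sqrt(-208) - 88 = 4*I*sqrt(13) - 88 = -88 + 4*I*sqrt(13)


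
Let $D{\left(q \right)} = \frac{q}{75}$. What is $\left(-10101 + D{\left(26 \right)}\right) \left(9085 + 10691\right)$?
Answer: $- \frac{4993763008}{25} \approx -1.9975 \cdot 10^{8}$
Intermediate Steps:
$D{\left(q \right)} = \frac{q}{75}$ ($D{\left(q \right)} = q \frac{1}{75} = \frac{q}{75}$)
$\left(-10101 + D{\left(26 \right)}\right) \left(9085 + 10691\right) = \left(-10101 + \frac{1}{75} \cdot 26\right) \left(9085 + 10691\right) = \left(-10101 + \frac{26}{75}\right) 19776 = \left(- \frac{757549}{75}\right) 19776 = - \frac{4993763008}{25}$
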